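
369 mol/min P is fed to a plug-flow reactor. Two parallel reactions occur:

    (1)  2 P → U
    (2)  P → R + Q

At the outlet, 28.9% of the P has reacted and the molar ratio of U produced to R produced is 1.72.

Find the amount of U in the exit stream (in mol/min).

41.3 mol/min

Conversion of P: P consumed = 0.289 × 369 = 106.6 mol/min = 2ξ₁ + 1ξ₂.
Selectivity: 1ξ₁ / (1ξ₂) = 1.72 → ξ₁ = 1.72 ξ₂.
Substitute: (2·1.72 + 1) ξ₂ = 106.6 → ξ₂ = 24.02 mol/min, ξ₁ = 41.31 mol/min.
Outlet amounts (n = n₀ + Σ ν·ξ):
  P: 369 − 2(41.31) − 1(24.02) = 262.4
  U: 0 + 1(41.31) = 41.31
  R: 0 + 1(24.02) = 24.02
  Q: 0 + 1(24.02) = 24.02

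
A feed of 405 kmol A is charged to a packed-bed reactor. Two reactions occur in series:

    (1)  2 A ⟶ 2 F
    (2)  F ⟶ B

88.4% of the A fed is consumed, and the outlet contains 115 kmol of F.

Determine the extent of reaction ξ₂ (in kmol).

ξ₂ = 243 kmol

Conversion of A: A consumed = 2ξ₁ = 0.884 × 405 → ξ₁ = 179 kmol.
F balance: n_F = 0 + 2ξ₁ − 1ξ₂ = 115 → ξ₂ = (2·179 − 115)/1 = 243 kmol.
Outlet amounts (n = n₀ + Σ ν·ξ):
  A: 405 − 2(179) = 46.98
  F: 0 + 2(179) − 1(243) = 115
  B: 0 + 1(243) = 243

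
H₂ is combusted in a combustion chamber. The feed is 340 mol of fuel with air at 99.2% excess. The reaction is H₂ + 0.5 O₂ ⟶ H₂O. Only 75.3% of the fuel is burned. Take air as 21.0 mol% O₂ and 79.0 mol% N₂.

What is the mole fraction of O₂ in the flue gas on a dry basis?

0.134

Stoichiometric O₂ = 0.5 × 340 = 170 mol; O₂ fed = 170 × 1.992 = 338.6 mol.
N₂ fed = 338.6 × 79/21 = 1274 mol.
Fuel reacted = 0.753 × 340 → ξ = 256 mol.
Outlet (n = n₀ + ν ξ):
  H₂: 340 − 1(256) = 83.98
  O₂: 338.6 − 0.5(256) = 210.6
  N₂: 1274 (inert)
  H₂O: 0 + 1(256) = 256
Dry total = 1569 mol; y_O₂ (dry) = 210.6 / 1569 = 0.1343.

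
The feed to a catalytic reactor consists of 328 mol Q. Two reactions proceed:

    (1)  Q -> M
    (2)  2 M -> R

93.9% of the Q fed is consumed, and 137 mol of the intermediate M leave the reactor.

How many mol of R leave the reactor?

85.5 mol

Conversion of Q: Q consumed = 1ξ₁ = 0.939 × 328 → ξ₁ = 308 mol.
M balance: n_M = 0 + 1ξ₁ − 2ξ₂ = 137 → ξ₂ = (1·308 − 137)/2 = 85.5 mol.
Outlet amounts (n = n₀ + Σ ν·ξ):
  Q: 328 − 1(308) = 20.01
  M: 0 + 1(308) − 2(85.5) = 137
  R: 0 + 1(85.5) = 85.5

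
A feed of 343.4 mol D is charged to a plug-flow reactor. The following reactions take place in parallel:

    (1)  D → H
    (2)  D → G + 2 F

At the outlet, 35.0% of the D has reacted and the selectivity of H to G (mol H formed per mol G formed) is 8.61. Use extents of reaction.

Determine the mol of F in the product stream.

Conversion of D: D consumed = 0.35 × 343.4 = 120.2 mol = 1ξ₁ + 1ξ₂.
Selectivity: 1ξ₁ / (1ξ₂) = 8.61 → ξ₁ = 8.61 ξ₂.
Substitute: (1·8.61 + 1) ξ₂ = 120.2 → ξ₂ = 12.51 mol, ξ₁ = 107.7 mol.
Outlet amounts (n = n₀ + Σ ν·ξ):
  D: 343.4 − 1(107.7) − 1(12.51) = 223.2
  H: 0 + 1(107.7) = 107.7
  G: 0 + 1(12.51) = 12.51
  F: 0 + 2(12.51) = 25.01

25 mol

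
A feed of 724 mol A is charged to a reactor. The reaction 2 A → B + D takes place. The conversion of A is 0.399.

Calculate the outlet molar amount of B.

144 mol

A reacted = 0.399 × 724 = 288.9 mol; ν_A = −2, so ξ = 288.9/2 = 144.4 mol.
Outlet amounts (n = n₀ + ν ξ):
  A: 724 − 2(144.4) = 435.1
  B: 0 + 1(144.4) = 144.4
  D: 0 + 1(144.4) = 144.4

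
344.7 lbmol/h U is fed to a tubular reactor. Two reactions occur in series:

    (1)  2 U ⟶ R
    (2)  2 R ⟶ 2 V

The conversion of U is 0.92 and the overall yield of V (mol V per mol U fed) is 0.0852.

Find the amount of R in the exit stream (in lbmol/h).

Conversion of U: U consumed = 2ξ₁ = 0.92 × 344.7 → ξ₁ = 158.6 lbmol/h.
Yield of V: 2ξ₂ / 344.7 = 0.0852 → ξ₂ = 14.68 lbmol/h.
Outlet amounts (n = n₀ + Σ ν·ξ):
  U: 344.7 − 2(158.6) = 27.58
  R: 0 + 1(158.6) − 2(14.68) = 129.2
  V: 0 + 2(14.68) = 29.37

129 lbmol/h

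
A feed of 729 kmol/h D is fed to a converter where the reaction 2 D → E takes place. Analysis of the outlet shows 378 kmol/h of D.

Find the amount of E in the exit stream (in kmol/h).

For D: n = n₀ − 2ξ → 378 = 729 − 2ξ, giving ξ = 175.5 kmol/h.
Outlet amounts (n = n₀ + ν ξ):
  D: 729 − 2(175.5) = 378
  E: 0 + 1(175.5) = 175.5

176 kmol/h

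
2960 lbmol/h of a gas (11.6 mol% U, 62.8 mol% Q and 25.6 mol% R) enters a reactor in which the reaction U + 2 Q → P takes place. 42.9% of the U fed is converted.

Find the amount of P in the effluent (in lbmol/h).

147 lbmol/h

U reacted = 0.429 × 343.4 = 147.3 lbmol/h; ν_U = −1, so ξ = 147.3/1 = 147.3 lbmol/h.
Outlet amounts (n = n₀ + ν ξ):
  U: 343.4 − 1(147.3) = 196.1
  Q: 1859 − 2(147.3) = 1564
  P: 0 + 1(147.3) = 147.3
  R: 757.8 (inert)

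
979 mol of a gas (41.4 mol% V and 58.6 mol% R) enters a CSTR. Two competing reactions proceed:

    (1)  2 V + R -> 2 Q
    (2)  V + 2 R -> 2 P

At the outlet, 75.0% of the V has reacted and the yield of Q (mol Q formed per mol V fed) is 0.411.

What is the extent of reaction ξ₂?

Yield of Q: 2ξ₁ / 405.3 = 0.411 → ξ₁ = 83.29 mol.
Conversion of V: 2ξ₁ + 1ξ₂ = 0.75 × 405.3 = 304 → ξ₂ = 137.4 mol.
Outlet amounts (n = n₀ + Σ ν·ξ):
  V: 405.3 − 2(83.29) − 1(137.4) = 101.3
  R: 573.7 − 1(83.29) − 2(137.4) = 215.6
  Q: 0 + 2(83.29) = 166.6
  P: 0 + 2(137.4) = 274.8

ξ₂ = 137 mol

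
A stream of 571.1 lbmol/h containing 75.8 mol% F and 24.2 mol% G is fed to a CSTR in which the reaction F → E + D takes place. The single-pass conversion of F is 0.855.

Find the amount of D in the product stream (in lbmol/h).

F reacted = 0.855 × 432.9 = 370.1 lbmol/h; ν_F = −1, so ξ = 370.1/1 = 370.1 lbmol/h.
Outlet amounts (n = n₀ + ν ξ):
  F: 432.9 − 1(370.1) = 62.77
  E: 0 + 1(370.1) = 370.1
  D: 0 + 1(370.1) = 370.1
  G: 138.2 (inert)

370 lbmol/h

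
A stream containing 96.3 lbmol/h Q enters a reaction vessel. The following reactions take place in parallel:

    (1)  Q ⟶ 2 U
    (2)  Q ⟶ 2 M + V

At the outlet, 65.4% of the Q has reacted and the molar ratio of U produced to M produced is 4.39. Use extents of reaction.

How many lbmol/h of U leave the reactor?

103 lbmol/h

Conversion of Q: Q consumed = 0.654 × 96.3 = 62.98 lbmol/h = 1ξ₁ + 1ξ₂.
Selectivity: 2ξ₁ / (2ξ₂) = 4.39 → ξ₁ = 4.39 ξ₂.
Substitute: (1·4.39 + 1) ξ₂ = 62.98 → ξ₂ = 11.68 lbmol/h, ξ₁ = 51.3 lbmol/h.
Outlet amounts (n = n₀ + Σ ν·ξ):
  Q: 96.3 − 1(51.3) − 1(11.68) = 33.32
  U: 0 + 2(51.3) = 102.6
  M: 0 + 2(11.68) = 23.37
  V: 0 + 1(11.68) = 11.68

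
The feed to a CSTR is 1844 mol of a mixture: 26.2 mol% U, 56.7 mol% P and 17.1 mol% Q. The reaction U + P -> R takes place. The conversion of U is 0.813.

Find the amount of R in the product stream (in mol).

U reacted = 0.813 × 483.1 = 392.8 mol; ν_U = −1, so ξ = 392.8/1 = 392.8 mol.
Outlet amounts (n = n₀ + ν ξ):
  U: 483.1 − 1(392.8) = 90.34
  P: 1046 − 1(392.8) = 652.8
  R: 0 + 1(392.8) = 392.8
  Q: 315.3 (inert)

393 mol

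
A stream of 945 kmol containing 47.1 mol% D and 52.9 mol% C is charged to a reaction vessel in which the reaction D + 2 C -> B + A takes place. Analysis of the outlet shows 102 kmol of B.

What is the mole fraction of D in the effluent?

0.407

For B: n = n₀ + 1ξ → 102 = 0 + 1ξ, giving ξ = 102 kmol.
Outlet amounts (n = n₀ + ν ξ):
  D: 445.1 − 1(102) = 343.1
  C: 499.9 − 2(102) = 295.9
  B: 0 + 1(102) = 102
  A: 0 + 1(102) = 102
Total out = 843 kmol; y_D = 343.1 / 843 = 0.407.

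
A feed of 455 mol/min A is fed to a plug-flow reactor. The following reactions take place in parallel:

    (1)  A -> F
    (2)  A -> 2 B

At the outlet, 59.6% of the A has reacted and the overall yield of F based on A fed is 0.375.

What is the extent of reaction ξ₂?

ξ₂ = 101 mol/min

Yield of F: 1ξ₁ / 455 = 0.375 → ξ₁ = 170.6 mol/min.
Conversion of A: 1ξ₁ + 1ξ₂ = 0.596 × 455 = 271.2 → ξ₂ = 100.6 mol/min.
Outlet amounts (n = n₀ + Σ ν·ξ):
  A: 455 − 1(170.6) − 1(100.6) = 183.8
  F: 0 + 1(170.6) = 170.6
  B: 0 + 2(100.6) = 201.1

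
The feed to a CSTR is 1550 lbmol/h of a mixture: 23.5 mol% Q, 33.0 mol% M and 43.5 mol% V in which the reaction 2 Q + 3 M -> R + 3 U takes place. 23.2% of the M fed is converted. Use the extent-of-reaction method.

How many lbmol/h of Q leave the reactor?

285 lbmol/h

M reacted = 0.232 × 511.5 = 118.7 lbmol/h; ν_M = −3, so ξ = 118.7/3 = 39.56 lbmol/h.
Outlet amounts (n = n₀ + ν ξ):
  Q: 364.2 − 2(39.56) = 285.1
  M: 511.5 − 3(39.56) = 392.8
  R: 0 + 1(39.56) = 39.56
  U: 0 + 3(39.56) = 118.7
  V: 674.2 (inert)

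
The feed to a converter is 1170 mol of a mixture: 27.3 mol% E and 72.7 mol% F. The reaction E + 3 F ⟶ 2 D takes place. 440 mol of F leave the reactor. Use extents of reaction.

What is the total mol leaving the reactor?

For F: n = n₀ − 3ξ → 440 = 850.6 − 3ξ, giving ξ = 136.9 mol.
Outlet amounts (n = n₀ + ν ξ):
  E: 319.4 − 1(136.9) = 182.5
  F: 850.6 − 3(136.9) = 440
  D: 0 + 2(136.9) = 273.7
Total out = 182.5 + 440 + 273.7 = 896.3 mol.

896 mol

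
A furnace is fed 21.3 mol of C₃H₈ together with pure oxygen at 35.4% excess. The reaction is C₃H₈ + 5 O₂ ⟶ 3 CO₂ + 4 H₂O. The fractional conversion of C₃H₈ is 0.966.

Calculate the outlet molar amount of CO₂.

Stoichiometric O₂ = 5 × 21.3 = 106.5 mol; O₂ fed = 106.5 × 1.354 = 144.2 mol.
Fuel reacted = 0.966 × 21.3 → ξ = 20.58 mol.
Outlet (n = n₀ + ν ξ):
  C₃H₈: 21.3 − 1(20.58) = 0.7242
  O₂: 144.2 − 5(20.58) = 41.32
  CO₂: 0 + 3(20.58) = 61.73
  H₂O: 0 + 4(20.58) = 82.3

61.7 mol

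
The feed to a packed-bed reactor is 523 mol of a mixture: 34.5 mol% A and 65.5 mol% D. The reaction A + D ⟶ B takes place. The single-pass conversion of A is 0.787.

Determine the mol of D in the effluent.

201 mol

A reacted = 0.787 × 180.4 = 142 mol; ν_A = −1, so ξ = 142/1 = 142 mol.
Outlet amounts (n = n₀ + ν ξ):
  A: 180.4 − 1(142) = 38.43
  D: 342.6 − 1(142) = 200.6
  B: 0 + 1(142) = 142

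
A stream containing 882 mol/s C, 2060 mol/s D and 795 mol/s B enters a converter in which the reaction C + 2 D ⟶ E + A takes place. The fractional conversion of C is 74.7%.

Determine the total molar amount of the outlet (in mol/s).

3080 mol/s

C reacted = 0.747 × 882 = 658.9 mol/s; ν_C = −1, so ξ = 658.9/1 = 658.9 mol/s.
Outlet amounts (n = n₀ + ν ξ):
  C: 882 − 1(658.9) = 223.1
  D: 2060 − 2(658.9) = 742.3
  E: 0 + 1(658.9) = 658.9
  A: 0 + 1(658.9) = 658.9
  B: 795 (inert)
Total out = 223.1 + 742.3 + 658.9 + 658.9 + 795 = 3078 mol/s.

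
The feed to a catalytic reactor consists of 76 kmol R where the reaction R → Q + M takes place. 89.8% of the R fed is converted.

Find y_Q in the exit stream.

R reacted = 0.898 × 76 = 68.25 kmol; ν_R = −1, so ξ = 68.25/1 = 68.25 kmol.
Outlet amounts (n = n₀ + ν ξ):
  R: 76 − 1(68.25) = 7.752
  Q: 0 + 1(68.25) = 68.25
  M: 0 + 1(68.25) = 68.25
Total out = 144.2 kmol; y_Q = 68.25 / 144.2 = 0.4731.

0.473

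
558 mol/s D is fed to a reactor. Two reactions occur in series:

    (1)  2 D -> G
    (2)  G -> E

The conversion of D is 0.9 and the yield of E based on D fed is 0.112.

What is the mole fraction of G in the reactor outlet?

Conversion of D: D consumed = 2ξ₁ = 0.9 × 558 → ξ₁ = 251.1 mol/s.
Yield of E: 1ξ₂ / 558 = 0.112 → ξ₂ = 62.5 mol/s.
Outlet amounts (n = n₀ + Σ ν·ξ):
  D: 558 − 2(251.1) = 55.8
  G: 0 + 1(251.1) − 1(62.5) = 188.6
  E: 0 + 1(62.5) = 62.5
Total out = 306.9 mol/s; y_G = 188.6 / 306.9 = 0.6145.

0.615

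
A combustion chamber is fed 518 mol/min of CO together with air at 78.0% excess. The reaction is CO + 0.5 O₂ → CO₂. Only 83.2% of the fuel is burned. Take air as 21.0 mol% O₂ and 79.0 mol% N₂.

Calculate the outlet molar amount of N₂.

1730 mol/min

Stoichiometric O₂ = 0.5 × 518 = 259 mol/min; O₂ fed = 259 × 1.780 = 461 mol/min.
N₂ fed = 461 × 79/21 = 1734 mol/min.
Fuel reacted = 0.832 × 518 → ξ = 431 mol/min.
Outlet (n = n₀ + ν ξ):
  CO: 518 − 1(431) = 87.02
  O₂: 461 − 0.5(431) = 245.5
  N₂: 1734 (inert)
  CO₂: 0 + 1(431) = 431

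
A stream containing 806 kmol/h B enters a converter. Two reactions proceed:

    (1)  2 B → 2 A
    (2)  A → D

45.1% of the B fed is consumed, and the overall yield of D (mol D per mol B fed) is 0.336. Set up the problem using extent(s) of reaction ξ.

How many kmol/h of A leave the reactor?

Conversion of B: B consumed = 2ξ₁ = 0.451 × 806 → ξ₁ = 181.8 kmol/h.
Yield of D: 1ξ₂ / 806 = 0.336 → ξ₂ = 270.8 kmol/h.
Outlet amounts (n = n₀ + Σ ν·ξ):
  B: 806 − 2(181.8) = 442.5
  A: 0 + 2(181.8) − 1(270.8) = 92.69
  D: 0 + 1(270.8) = 270.8

92.7 kmol/h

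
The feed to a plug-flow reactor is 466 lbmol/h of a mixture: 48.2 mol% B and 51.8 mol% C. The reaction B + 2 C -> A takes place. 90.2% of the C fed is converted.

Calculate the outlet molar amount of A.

109 lbmol/h

C reacted = 0.902 × 241.4 = 217.7 lbmol/h; ν_C = −2, so ξ = 217.7/2 = 108.9 lbmol/h.
Outlet amounts (n = n₀ + ν ξ):
  B: 224.6 − 1(108.9) = 115.7
  C: 241.4 − 2(108.9) = 23.66
  A: 0 + 1(108.9) = 108.9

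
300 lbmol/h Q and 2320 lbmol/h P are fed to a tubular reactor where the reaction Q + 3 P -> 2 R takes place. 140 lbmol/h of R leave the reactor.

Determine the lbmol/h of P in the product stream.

For R: n = n₀ + 2ξ → 140 = 0 + 2ξ, giving ξ = 70 lbmol/h.
Outlet amounts (n = n₀ + ν ξ):
  Q: 300 − 1(70) = 230
  P: 2320 − 3(70) = 2110
  R: 0 + 2(70) = 140

2110 lbmol/h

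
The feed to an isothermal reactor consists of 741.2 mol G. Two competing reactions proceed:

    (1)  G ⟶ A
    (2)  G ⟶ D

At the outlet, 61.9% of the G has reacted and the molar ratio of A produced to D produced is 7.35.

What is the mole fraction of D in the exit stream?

0.0741

Conversion of G: G consumed = 0.619 × 741.2 = 458.8 mol = 1ξ₁ + 1ξ₂.
Selectivity: 1ξ₁ / (1ξ₂) = 7.35 → ξ₁ = 7.35 ξ₂.
Substitute: (1·7.35 + 1) ξ₂ = 458.8 → ξ₂ = 54.95 mol, ξ₁ = 403.9 mol.
Outlet amounts (n = n₀ + Σ ν·ξ):
  G: 741.2 − 1(403.9) − 1(54.95) = 282.4
  A: 0 + 1(403.9) = 403.9
  D: 0 + 1(54.95) = 54.95
Total out = 741.2 mol; y_D = 54.95 / 741.2 = 0.07413.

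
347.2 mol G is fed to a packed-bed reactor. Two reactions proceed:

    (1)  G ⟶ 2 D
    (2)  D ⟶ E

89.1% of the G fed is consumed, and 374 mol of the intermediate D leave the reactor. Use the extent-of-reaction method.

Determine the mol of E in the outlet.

245 mol

Conversion of G: G consumed = 1ξ₁ = 0.891 × 347.2 → ξ₁ = 309.4 mol.
D balance: n_D = 0 + 2ξ₁ − 1ξ₂ = 374 → ξ₂ = (2·309.4 − 374)/1 = 244.7 mol.
Outlet amounts (n = n₀ + Σ ν·ξ):
  G: 347.2 − 1(309.4) = 37.84
  D: 0 + 2(309.4) − 1(244.7) = 374
  E: 0 + 1(244.7) = 244.7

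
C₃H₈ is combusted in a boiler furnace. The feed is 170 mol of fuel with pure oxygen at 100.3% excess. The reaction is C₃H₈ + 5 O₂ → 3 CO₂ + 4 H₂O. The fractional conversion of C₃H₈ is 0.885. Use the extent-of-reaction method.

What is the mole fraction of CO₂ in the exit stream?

Stoichiometric O₂ = 5 × 170 = 850 mol; O₂ fed = 850 × 2.003 = 1703 mol.
Fuel reacted = 0.885 × 170 → ξ = 150.4 mol.
Outlet (n = n₀ + ν ξ):
  C₃H₈: 170 − 1(150.4) = 19.55
  O₂: 1703 − 5(150.4) = 950.3
  CO₂: 0 + 3(150.4) = 451.3
  H₂O: 0 + 4(150.4) = 601.8
Total out = 2023 mol; y_CO₂ = 451.3 / 2023 = 0.2231.

0.223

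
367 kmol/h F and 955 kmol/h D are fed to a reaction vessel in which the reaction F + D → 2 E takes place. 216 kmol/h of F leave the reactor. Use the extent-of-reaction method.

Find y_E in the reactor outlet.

0.228

For F: n = n₀ − 1ξ → 216 = 367 − 1ξ, giving ξ = 151 kmol/h.
Outlet amounts (n = n₀ + ν ξ):
  F: 367 − 1(151) = 216
  D: 955 − 1(151) = 804
  E: 0 + 2(151) = 302
Total out = 1322 kmol/h; y_E = 302 / 1322 = 0.2284.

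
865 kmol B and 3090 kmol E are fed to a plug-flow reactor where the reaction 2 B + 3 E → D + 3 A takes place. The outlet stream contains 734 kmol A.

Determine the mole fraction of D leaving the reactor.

0.0659

For A: n = n₀ + 3ξ → 734 = 0 + 3ξ, giving ξ = 244.7 kmol.
Outlet amounts (n = n₀ + ν ξ):
  B: 865 − 2(244.7) = 375.7
  E: 3090 − 3(244.7) = 2356
  D: 0 + 1(244.7) = 244.7
  A: 0 + 3(244.7) = 734
Total out = 3710 kmol; y_D = 244.7 / 3710 = 0.06594.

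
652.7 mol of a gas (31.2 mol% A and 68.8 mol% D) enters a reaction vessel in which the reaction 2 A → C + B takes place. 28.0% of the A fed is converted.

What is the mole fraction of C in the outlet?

0.0437

A reacted = 0.28 × 203.6 = 57.02 mol; ν_A = −2, so ξ = 57.02/2 = 28.51 mol.
Outlet amounts (n = n₀ + ν ξ):
  A: 203.6 − 2(28.51) = 146.6
  C: 0 + 1(28.51) = 28.51
  B: 0 + 1(28.51) = 28.51
  D: 449.1 (inert)
Total out = 652.7 mol; y_C = 28.51 / 652.7 = 0.04368.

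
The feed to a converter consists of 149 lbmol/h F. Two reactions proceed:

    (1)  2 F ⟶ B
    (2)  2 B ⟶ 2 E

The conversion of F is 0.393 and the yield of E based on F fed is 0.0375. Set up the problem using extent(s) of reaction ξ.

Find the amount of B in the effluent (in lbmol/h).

23.7 lbmol/h

Conversion of F: F consumed = 2ξ₁ = 0.393 × 149 → ξ₁ = 29.28 lbmol/h.
Yield of E: 2ξ₂ / 149 = 0.0375 → ξ₂ = 2.794 lbmol/h.
Outlet amounts (n = n₀ + Σ ν·ξ):
  F: 149 − 2(29.28) = 90.44
  B: 0 + 1(29.28) − 2(2.794) = 23.69
  E: 0 + 2(2.794) = 5.587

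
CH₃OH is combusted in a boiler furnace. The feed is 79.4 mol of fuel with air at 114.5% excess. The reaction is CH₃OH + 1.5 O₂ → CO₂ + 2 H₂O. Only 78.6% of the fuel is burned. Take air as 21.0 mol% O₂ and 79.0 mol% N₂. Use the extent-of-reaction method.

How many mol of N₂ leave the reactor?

Stoichiometric O₂ = 1.5 × 79.4 = 119.1 mol; O₂ fed = 119.1 × 2.145 = 255.5 mol.
N₂ fed = 255.5 × 79/21 = 961.1 mol.
Fuel reacted = 0.786 × 79.4 → ξ = 62.41 mol.
Outlet (n = n₀ + ν ξ):
  CH₃OH: 79.4 − 1(62.41) = 16.99
  O₂: 255.5 − 1.5(62.41) = 161.9
  N₂: 961.1 (inert)
  CO₂: 0 + 1(62.41) = 62.41
  H₂O: 0 + 2(62.41) = 124.8

961 mol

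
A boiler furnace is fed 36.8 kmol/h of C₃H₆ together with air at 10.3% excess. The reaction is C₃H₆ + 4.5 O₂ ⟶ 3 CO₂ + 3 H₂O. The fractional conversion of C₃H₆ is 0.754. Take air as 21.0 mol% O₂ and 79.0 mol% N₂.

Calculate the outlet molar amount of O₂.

Stoichiometric O₂ = 4.5 × 36.8 = 165.6 kmol/h; O₂ fed = 165.6 × 1.103 = 182.7 kmol/h.
N₂ fed = 182.7 × 79/21 = 687.1 kmol/h.
Fuel reacted = 0.754 × 36.8 → ξ = 27.75 kmol/h.
Outlet (n = n₀ + ν ξ):
  C₃H₆: 36.8 − 1(27.75) = 9.053
  O₂: 182.7 − 4.5(27.75) = 57.79
  N₂: 687.1 (inert)
  CO₂: 0 + 3(27.75) = 83.24
  H₂O: 0 + 3(27.75) = 83.24

57.8 kmol/h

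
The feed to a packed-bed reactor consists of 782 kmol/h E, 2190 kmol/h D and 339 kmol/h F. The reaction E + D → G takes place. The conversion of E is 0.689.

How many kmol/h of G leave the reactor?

E reacted = 0.689 × 782 = 538.8 kmol/h; ν_E = −1, so ξ = 538.8/1 = 538.8 kmol/h.
Outlet amounts (n = n₀ + ν ξ):
  E: 782 − 1(538.8) = 243.2
  D: 2190 − 1(538.8) = 1651
  G: 0 + 1(538.8) = 538.8
  F: 339 (inert)

539 kmol/h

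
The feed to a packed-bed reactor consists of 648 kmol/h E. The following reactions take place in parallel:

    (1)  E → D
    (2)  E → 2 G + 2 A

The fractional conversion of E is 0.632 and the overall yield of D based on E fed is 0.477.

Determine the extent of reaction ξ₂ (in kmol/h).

Yield of D: 1ξ₁ / 648 = 0.477 → ξ₁ = 309.1 kmol/h.
Conversion of E: 1ξ₁ + 1ξ₂ = 0.632 × 648 = 409.5 → ξ₂ = 100.4 kmol/h.
Outlet amounts (n = n₀ + Σ ν·ξ):
  E: 648 − 1(309.1) − 1(100.4) = 238.5
  D: 0 + 1(309.1) = 309.1
  G: 0 + 2(100.4) = 200.9
  A: 0 + 2(100.4) = 200.9

ξ₂ = 100 kmol/h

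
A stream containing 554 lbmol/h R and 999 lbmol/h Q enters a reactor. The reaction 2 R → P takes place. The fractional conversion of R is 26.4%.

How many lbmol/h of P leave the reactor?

R reacted = 0.264 × 554 = 146.3 lbmol/h; ν_R = −2, so ξ = 146.3/2 = 73.13 lbmol/h.
Outlet amounts (n = n₀ + ν ξ):
  R: 554 − 2(73.13) = 407.7
  P: 0 + 1(73.13) = 73.13
  Q: 999 (inert)

73.1 lbmol/h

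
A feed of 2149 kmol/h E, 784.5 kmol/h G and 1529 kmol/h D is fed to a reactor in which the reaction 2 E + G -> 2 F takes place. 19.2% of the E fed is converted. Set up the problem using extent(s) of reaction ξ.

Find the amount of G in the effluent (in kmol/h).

578 kmol/h

E reacted = 0.192 × 2149 = 412.6 kmol/h; ν_E = −2, so ξ = 412.6/2 = 206.3 kmol/h.
Outlet amounts (n = n₀ + ν ξ):
  E: 2149 − 2(206.3) = 1736
  G: 784.5 − 1(206.3) = 578.2
  F: 0 + 2(206.3) = 412.6
  D: 1529 (inert)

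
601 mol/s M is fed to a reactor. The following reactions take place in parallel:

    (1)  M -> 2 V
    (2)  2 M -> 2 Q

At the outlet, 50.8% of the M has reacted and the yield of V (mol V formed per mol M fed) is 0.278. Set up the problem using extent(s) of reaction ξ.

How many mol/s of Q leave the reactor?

Yield of V: 2ξ₁ / 601 = 0.278 → ξ₁ = 83.54 mol/s.
Conversion of M: 1ξ₁ + 2ξ₂ = 0.508 × 601 = 305.3 → ξ₂ = 110.9 mol/s.
Outlet amounts (n = n₀ + Σ ν·ξ):
  M: 601 − 1(83.54) − 2(110.9) = 295.7
  V: 0 + 2(83.54) = 167.1
  Q: 0 + 2(110.9) = 221.8

222 mol/s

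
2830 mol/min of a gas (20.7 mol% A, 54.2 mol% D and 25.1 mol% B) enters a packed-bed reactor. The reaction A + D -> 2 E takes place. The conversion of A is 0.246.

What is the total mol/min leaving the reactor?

2830 mol/min

A reacted = 0.246 × 585.8 = 144.1 mol/min; ν_A = −1, so ξ = 144.1/1 = 144.1 mol/min.
Outlet amounts (n = n₀ + ν ξ):
  A: 585.8 − 1(144.1) = 441.7
  D: 1534 − 1(144.1) = 1390
  E: 0 + 2(144.1) = 288.2
  B: 710.3 (inert)
Total out = 441.7 + 1390 + 288.2 + 710.3 = 2830 mol/min.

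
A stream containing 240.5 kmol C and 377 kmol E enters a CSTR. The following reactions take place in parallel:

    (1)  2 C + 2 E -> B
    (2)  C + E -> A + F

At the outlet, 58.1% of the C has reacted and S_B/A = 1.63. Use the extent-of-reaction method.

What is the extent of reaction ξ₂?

Conversion of C: C consumed = 0.581 × 240.5 = 139.7 kmol = 2ξ₁ + 1ξ₂.
Selectivity: 1ξ₁ / (1ξ₂) = 1.63 → ξ₁ = 1.63 ξ₂.
Substitute: (2·1.63 + 1) ξ₂ = 139.7 → ξ₂ = 32.8 kmol, ξ₁ = 53.46 kmol.
Outlet amounts (n = n₀ + Σ ν·ξ):
  C: 240.5 − 2(53.46) − 1(32.8) = 100.8
  E: 377 − 2(53.46) − 1(32.8) = 237.3
  B: 0 + 1(53.46) = 53.46
  A: 0 + 1(32.8) = 32.8
  F: 0 + 1(32.8) = 32.8

ξ₂ = 32.8 kmol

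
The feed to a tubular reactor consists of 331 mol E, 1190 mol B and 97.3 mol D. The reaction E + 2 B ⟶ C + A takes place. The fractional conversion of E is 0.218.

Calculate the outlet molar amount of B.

E reacted = 0.218 × 331 = 72.16 mol; ν_E = −1, so ξ = 72.16/1 = 72.16 mol.
Outlet amounts (n = n₀ + ν ξ):
  E: 331 − 1(72.16) = 258.8
  B: 1190 − 2(72.16) = 1046
  C: 0 + 1(72.16) = 72.16
  A: 0 + 1(72.16) = 72.16
  D: 97.3 (inert)

1050 mol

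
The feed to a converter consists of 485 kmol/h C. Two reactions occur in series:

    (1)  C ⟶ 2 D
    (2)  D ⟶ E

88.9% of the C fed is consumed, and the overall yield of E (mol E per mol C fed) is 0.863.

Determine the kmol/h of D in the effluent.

444 kmol/h

Conversion of C: C consumed = 1ξ₁ = 0.889 × 485 → ξ₁ = 431.2 kmol/h.
Yield of E: 1ξ₂ / 485 = 0.863 → ξ₂ = 418.6 kmol/h.
Outlet amounts (n = n₀ + Σ ν·ξ):
  C: 485 − 1(431.2) = 53.83
  D: 0 + 2(431.2) − 1(418.6) = 443.8
  E: 0 + 1(418.6) = 418.6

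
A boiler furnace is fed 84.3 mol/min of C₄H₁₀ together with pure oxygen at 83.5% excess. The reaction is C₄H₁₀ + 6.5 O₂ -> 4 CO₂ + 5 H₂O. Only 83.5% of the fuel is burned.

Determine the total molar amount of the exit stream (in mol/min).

Stoichiometric O₂ = 6.5 × 84.3 = 547.9 mol/min; O₂ fed = 547.9 × 1.835 = 1005 mol/min.
Fuel reacted = 0.835 × 84.3 → ξ = 70.39 mol/min.
Outlet (n = n₀ + ν ξ):
  C₄H₁₀: 84.3 − 1(70.39) = 13.91
  O₂: 1005 − 6.5(70.39) = 547.9
  CO₂: 0 + 4(70.39) = 281.6
  H₂O: 0 + 5(70.39) = 352
Total out = 13.91 + 547.9 + 281.6 + 352 = 1195 mol/min.

1200 mol/min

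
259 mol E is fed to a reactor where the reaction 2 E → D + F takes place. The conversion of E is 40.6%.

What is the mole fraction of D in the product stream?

E reacted = 0.406 × 259 = 105.2 mol; ν_E = −2, so ξ = 105.2/2 = 52.58 mol.
Outlet amounts (n = n₀ + ν ξ):
  E: 259 − 2(52.58) = 153.8
  D: 0 + 1(52.58) = 52.58
  F: 0 + 1(52.58) = 52.58
Total out = 259 mol; y_D = 52.58 / 259 = 0.203.

0.203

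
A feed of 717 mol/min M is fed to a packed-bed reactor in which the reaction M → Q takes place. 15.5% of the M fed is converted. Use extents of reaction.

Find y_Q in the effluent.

M reacted = 0.155 × 717 = 111.1 mol/min; ν_M = −1, so ξ = 111.1/1 = 111.1 mol/min.
Outlet amounts (n = n₀ + ν ξ):
  M: 717 − 1(111.1) = 605.9
  Q: 0 + 1(111.1) = 111.1
Total out = 717 mol/min; y_Q = 111.1 / 717 = 0.155.

0.155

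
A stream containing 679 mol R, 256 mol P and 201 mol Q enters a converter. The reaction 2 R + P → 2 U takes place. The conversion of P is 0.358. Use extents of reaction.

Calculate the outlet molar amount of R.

496 mol

P reacted = 0.358 × 256 = 91.65 mol; ν_P = −1, so ξ = 91.65/1 = 91.65 mol.
Outlet amounts (n = n₀ + ν ξ):
  R: 679 − 2(91.65) = 495.7
  P: 256 − 1(91.65) = 164.4
  U: 0 + 2(91.65) = 183.3
  Q: 201 (inert)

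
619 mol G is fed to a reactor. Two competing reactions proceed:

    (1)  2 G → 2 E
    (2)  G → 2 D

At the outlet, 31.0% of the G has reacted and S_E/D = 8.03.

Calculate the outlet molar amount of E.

Conversion of G: G consumed = 0.31 × 619 = 191.9 mol = 2ξ₁ + 1ξ₂.
Selectivity: 2ξ₁ / (2ξ₂) = 8.03 → ξ₁ = 8.03 ξ₂.
Substitute: (2·8.03 + 1) ξ₂ = 191.9 → ξ₂ = 11.25 mol, ξ₁ = 90.32 mol.
Outlet amounts (n = n₀ + Σ ν·ξ):
  G: 619 − 2(90.32) − 1(11.25) = 427.1
  E: 0 + 2(90.32) = 180.6
  D: 0 + 2(11.25) = 22.5

181 mol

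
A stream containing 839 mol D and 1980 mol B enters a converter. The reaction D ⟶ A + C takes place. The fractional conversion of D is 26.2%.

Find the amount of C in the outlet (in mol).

220 mol

D reacted = 0.262 × 839 = 219.8 mol; ν_D = −1, so ξ = 219.8/1 = 219.8 mol.
Outlet amounts (n = n₀ + ν ξ):
  D: 839 − 1(219.8) = 619.2
  A: 0 + 1(219.8) = 219.8
  C: 0 + 1(219.8) = 219.8
  B: 1980 (inert)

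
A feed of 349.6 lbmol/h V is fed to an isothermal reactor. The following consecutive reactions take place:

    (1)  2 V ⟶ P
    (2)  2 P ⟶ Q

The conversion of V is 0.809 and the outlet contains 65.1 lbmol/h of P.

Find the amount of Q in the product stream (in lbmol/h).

Conversion of V: V consumed = 2ξ₁ = 0.809 × 349.6 → ξ₁ = 141.4 lbmol/h.
P balance: n_P = 0 + 1ξ₁ − 2ξ₂ = 65.1 → ξ₂ = (1·141.4 − 65.1)/2 = 38.16 lbmol/h.
Outlet amounts (n = n₀ + Σ ν·ξ):
  V: 349.6 − 2(141.4) = 66.77
  P: 0 + 1(141.4) − 2(38.16) = 65.1
  Q: 0 + 1(38.16) = 38.16

38.2 lbmol/h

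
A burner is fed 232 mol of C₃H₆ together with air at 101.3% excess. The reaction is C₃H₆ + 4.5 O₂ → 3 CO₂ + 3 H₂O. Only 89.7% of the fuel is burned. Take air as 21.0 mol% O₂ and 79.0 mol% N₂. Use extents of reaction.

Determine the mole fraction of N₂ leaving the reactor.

0.764

Stoichiometric O₂ = 4.5 × 232 = 1044 mol; O₂ fed = 1044 × 2.013 = 2102 mol.
N₂ fed = 2102 × 79/21 = 7906 mol.
Fuel reacted = 0.897 × 232 → ξ = 208.1 mol.
Outlet (n = n₀ + ν ξ):
  C₃H₆: 232 − 1(208.1) = 23.9
  O₂: 2102 − 4.5(208.1) = 1165
  N₂: 7906 (inert)
  CO₂: 0 + 3(208.1) = 624.3
  H₂O: 0 + 3(208.1) = 624.3
Total out = 10340 mol; y_N₂ = 7906 / 10340 = 0.7643.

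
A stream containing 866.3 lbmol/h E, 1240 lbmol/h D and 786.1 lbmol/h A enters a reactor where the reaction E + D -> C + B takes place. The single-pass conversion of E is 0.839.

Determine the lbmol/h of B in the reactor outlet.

E reacted = 0.839 × 866.3 = 726.8 lbmol/h; ν_E = −1, so ξ = 726.8/1 = 726.8 lbmol/h.
Outlet amounts (n = n₀ + ν ξ):
  E: 866.3 − 1(726.8) = 139.5
  D: 1240 − 1(726.8) = 513.2
  C: 0 + 1(726.8) = 726.8
  B: 0 + 1(726.8) = 726.8
  A: 786.1 (inert)

727 lbmol/h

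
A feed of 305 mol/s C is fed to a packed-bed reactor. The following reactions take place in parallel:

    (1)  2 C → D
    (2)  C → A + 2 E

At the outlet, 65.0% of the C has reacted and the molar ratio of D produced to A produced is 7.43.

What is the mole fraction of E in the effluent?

Conversion of C: C consumed = 0.65 × 305 = 198.2 mol/s = 2ξ₁ + 1ξ₂.
Selectivity: 1ξ₁ / (1ξ₂) = 7.43 → ξ₁ = 7.43 ξ₂.
Substitute: (2·7.43 + 1) ξ₂ = 198.2 → ξ₂ = 12.5 mol/s, ξ₁ = 92.88 mol/s.
Outlet amounts (n = n₀ + Σ ν·ξ):
  C: 305 − 2(92.88) − 1(12.5) = 106.8
  D: 0 + 1(92.88) = 92.88
  A: 0 + 1(12.5) = 12.5
  E: 0 + 2(12.5) = 25
Total out = 237.1 mol/s; y_E = 25 / 237.1 = 0.1054.

0.105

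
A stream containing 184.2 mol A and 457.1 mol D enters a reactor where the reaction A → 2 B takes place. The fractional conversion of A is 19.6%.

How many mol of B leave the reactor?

72.2 mol

A reacted = 0.196 × 184.2 = 36.1 mol; ν_A = −1, so ξ = 36.1/1 = 36.1 mol.
Outlet amounts (n = n₀ + ν ξ):
  A: 184.2 − 1(36.1) = 148.1
  B: 0 + 2(36.1) = 72.21
  D: 457.1 (inert)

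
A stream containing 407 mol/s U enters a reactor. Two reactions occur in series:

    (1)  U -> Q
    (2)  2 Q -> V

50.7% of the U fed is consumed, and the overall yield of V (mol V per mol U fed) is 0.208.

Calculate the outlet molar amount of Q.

Conversion of U: U consumed = 1ξ₁ = 0.507 × 407 → ξ₁ = 206.3 mol/s.
Yield of V: 1ξ₂ / 407 = 0.208 → ξ₂ = 84.66 mol/s.
Outlet amounts (n = n₀ + Σ ν·ξ):
  U: 407 − 1(206.3) = 200.7
  Q: 0 + 1(206.3) − 2(84.66) = 37.04
  V: 0 + 1(84.66) = 84.66

37 mol/s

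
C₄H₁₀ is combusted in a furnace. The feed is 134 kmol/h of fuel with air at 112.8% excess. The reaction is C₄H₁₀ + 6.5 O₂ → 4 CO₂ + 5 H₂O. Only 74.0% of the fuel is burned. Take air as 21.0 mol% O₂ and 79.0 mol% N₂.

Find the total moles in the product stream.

9110 kmol/h

Stoichiometric O₂ = 6.5 × 134 = 871 kmol/h; O₂ fed = 871 × 2.128 = 1853 kmol/h.
N₂ fed = 1853 × 79/21 = 6973 kmol/h.
Fuel reacted = 0.74 × 134 → ξ = 99.16 kmol/h.
Outlet (n = n₀ + ν ξ):
  C₄H₁₀: 134 − 1(99.16) = 34.84
  O₂: 1853 − 6.5(99.16) = 1209
  N₂: 6973 (inert)
  CO₂: 0 + 4(99.16) = 396.6
  H₂O: 0 + 5(99.16) = 495.8
Total out = 34.84 + 1209 + 6973 + 396.6 + 495.8 = 9109 kmol/h.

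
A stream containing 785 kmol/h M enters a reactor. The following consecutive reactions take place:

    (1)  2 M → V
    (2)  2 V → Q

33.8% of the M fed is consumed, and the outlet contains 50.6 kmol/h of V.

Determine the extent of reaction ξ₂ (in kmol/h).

ξ₂ = 41 kmol/h

Conversion of M: M consumed = 2ξ₁ = 0.338 × 785 → ξ₁ = 132.7 kmol/h.
V balance: n_V = 0 + 1ξ₁ − 2ξ₂ = 50.6 → ξ₂ = (1·132.7 − 50.6)/2 = 41.03 kmol/h.
Outlet amounts (n = n₀ + Σ ν·ξ):
  M: 785 − 2(132.7) = 519.7
  V: 0 + 1(132.7) − 2(41.03) = 50.6
  Q: 0 + 1(41.03) = 41.03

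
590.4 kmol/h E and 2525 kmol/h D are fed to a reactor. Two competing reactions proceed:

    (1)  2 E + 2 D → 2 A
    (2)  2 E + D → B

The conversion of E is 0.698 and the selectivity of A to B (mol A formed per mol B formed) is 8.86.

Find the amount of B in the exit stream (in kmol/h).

37.9 kmol/h

Conversion of E: E consumed = 0.698 × 590.4 = 412.1 kmol/h = 2ξ₁ + 2ξ₂.
Selectivity: 2ξ₁ / (1ξ₂) = 8.86 → ξ₁ = 4.43 ξ₂.
Substitute: (2·4.43 + 2) ξ₂ = 412.1 → ξ₂ = 37.95 kmol/h, ξ₁ = 168.1 kmol/h.
Outlet amounts (n = n₀ + Σ ν·ξ):
  E: 590.4 − 2(168.1) − 2(37.95) = 178.3
  D: 2525 − 2(168.1) − 1(37.95) = 2151
  A: 0 + 2(168.1) = 336.2
  B: 0 + 1(37.95) = 37.95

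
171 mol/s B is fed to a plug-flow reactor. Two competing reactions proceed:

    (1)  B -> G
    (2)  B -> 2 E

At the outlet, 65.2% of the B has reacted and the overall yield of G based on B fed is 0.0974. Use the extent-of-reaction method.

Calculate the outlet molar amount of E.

190 mol/s

Yield of G: 1ξ₁ / 171 = 0.0974 → ξ₁ = 16.66 mol/s.
Conversion of B: 1ξ₁ + 1ξ₂ = 0.652 × 171 = 111.5 → ξ₂ = 94.84 mol/s.
Outlet amounts (n = n₀ + Σ ν·ξ):
  B: 171 − 1(16.66) − 1(94.84) = 59.51
  G: 0 + 1(16.66) = 16.66
  E: 0 + 2(94.84) = 189.7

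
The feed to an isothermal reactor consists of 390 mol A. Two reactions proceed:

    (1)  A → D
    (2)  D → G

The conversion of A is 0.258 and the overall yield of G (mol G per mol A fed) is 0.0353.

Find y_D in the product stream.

Conversion of A: A consumed = 1ξ₁ = 0.258 × 390 → ξ₁ = 100.6 mol.
Yield of G: 1ξ₂ / 390 = 0.0353 → ξ₂ = 13.77 mol.
Outlet amounts (n = n₀ + Σ ν·ξ):
  A: 390 − 1(100.6) = 289.4
  D: 0 + 1(100.6) − 1(13.77) = 86.85
  G: 0 + 1(13.77) = 13.77
Total out = 390 mol; y_D = 86.85 / 390 = 0.2227.

0.223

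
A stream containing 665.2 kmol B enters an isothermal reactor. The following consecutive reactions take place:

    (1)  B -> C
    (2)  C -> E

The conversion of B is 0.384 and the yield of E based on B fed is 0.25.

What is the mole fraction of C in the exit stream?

0.134

Conversion of B: B consumed = 1ξ₁ = 0.384 × 665.2 → ξ₁ = 255.4 kmol.
Yield of E: 1ξ₂ / 665.2 = 0.25 → ξ₂ = 166.3 kmol.
Outlet amounts (n = n₀ + Σ ν·ξ):
  B: 665.2 − 1(255.4) = 409.8
  C: 0 + 1(255.4) − 1(166.3) = 89.14
  E: 0 + 1(166.3) = 166.3
Total out = 665.2 kmol; y_C = 89.14 / 665.2 = 0.134.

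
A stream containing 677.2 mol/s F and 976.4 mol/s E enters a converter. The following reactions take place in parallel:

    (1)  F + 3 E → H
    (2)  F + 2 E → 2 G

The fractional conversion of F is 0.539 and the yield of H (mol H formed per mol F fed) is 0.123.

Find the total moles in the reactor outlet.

Yield of H: 1ξ₁ / 677.2 = 0.123 → ξ₁ = 83.3 mol/s.
Conversion of F: 1ξ₁ + 1ξ₂ = 0.539 × 677.2 = 365 → ξ₂ = 281.7 mol/s.
Outlet amounts (n = n₀ + Σ ν·ξ):
  F: 677.2 − 1(83.3) − 1(281.7) = 312.2
  E: 976.4 − 3(83.3) − 2(281.7) = 163.1
  H: 0 + 1(83.3) = 83.3
  G: 0 + 2(281.7) = 563.4
Total out = 312.2 + 163.1 + 83.3 + 563.4 = 1122 mol/s.

1120 mol/s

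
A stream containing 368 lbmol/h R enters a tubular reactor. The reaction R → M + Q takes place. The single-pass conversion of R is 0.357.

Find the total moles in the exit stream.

R reacted = 0.357 × 368 = 131.4 lbmol/h; ν_R = −1, so ξ = 131.4/1 = 131.4 lbmol/h.
Outlet amounts (n = n₀ + ν ξ):
  R: 368 − 1(131.4) = 236.6
  M: 0 + 1(131.4) = 131.4
  Q: 0 + 1(131.4) = 131.4
Total out = 236.6 + 131.4 + 131.4 = 499.4 lbmol/h.

499 lbmol/h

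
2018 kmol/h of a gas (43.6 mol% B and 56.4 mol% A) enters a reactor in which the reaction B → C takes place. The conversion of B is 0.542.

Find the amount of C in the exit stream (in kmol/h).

B reacted = 0.542 × 879.8 = 476.9 kmol/h; ν_B = −1, so ξ = 476.9/1 = 476.9 kmol/h.
Outlet amounts (n = n₀ + ν ξ):
  B: 879.8 − 1(476.9) = 403
  C: 0 + 1(476.9) = 476.9
  A: 1138 (inert)

477 kmol/h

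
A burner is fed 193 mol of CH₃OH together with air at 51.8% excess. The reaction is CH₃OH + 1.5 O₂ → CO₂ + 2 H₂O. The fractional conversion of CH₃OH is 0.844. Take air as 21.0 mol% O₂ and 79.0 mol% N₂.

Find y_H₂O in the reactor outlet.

Stoichiometric O₂ = 1.5 × 193 = 289.5 mol; O₂ fed = 289.5 × 1.518 = 439.5 mol.
N₂ fed = 439.5 × 79/21 = 1653 mol.
Fuel reacted = 0.844 × 193 → ξ = 162.9 mol.
Outlet (n = n₀ + ν ξ):
  CH₃OH: 193 − 1(162.9) = 30.11
  O₂: 439.5 − 1.5(162.9) = 195.1
  N₂: 1653 (inert)
  CO₂: 0 + 1(162.9) = 162.9
  H₂O: 0 + 2(162.9) = 325.8
Total out = 2367 mol; y_H₂O = 325.8 / 2367 = 0.1376.

0.138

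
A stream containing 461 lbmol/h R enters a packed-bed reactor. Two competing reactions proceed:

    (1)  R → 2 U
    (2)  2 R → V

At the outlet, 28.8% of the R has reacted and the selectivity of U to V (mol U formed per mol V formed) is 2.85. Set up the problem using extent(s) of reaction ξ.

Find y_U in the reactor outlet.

0.231

Conversion of R: R consumed = 0.288 × 461 = 132.8 lbmol/h = 1ξ₁ + 2ξ₂.
Selectivity: 2ξ₁ / (1ξ₂) = 2.85 → ξ₁ = 1.425 ξ₂.
Substitute: (1·1.425 + 2) ξ₂ = 132.8 → ξ₂ = 38.76 lbmol/h, ξ₁ = 55.24 lbmol/h.
Outlet amounts (n = n₀ + Σ ν·ξ):
  R: 461 − 1(55.24) − 2(38.76) = 328.2
  U: 0 + 2(55.24) = 110.5
  V: 0 + 1(38.76) = 38.76
Total out = 477.5 lbmol/h; y_U = 110.5 / 477.5 = 0.2314.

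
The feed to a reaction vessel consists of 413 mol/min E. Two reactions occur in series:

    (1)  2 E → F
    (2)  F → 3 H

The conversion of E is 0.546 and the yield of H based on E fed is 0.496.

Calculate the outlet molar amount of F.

Conversion of E: E consumed = 2ξ₁ = 0.546 × 413 → ξ₁ = 112.7 mol/min.
Yield of H: 3ξ₂ / 413 = 0.496 → ξ₂ = 68.28 mol/min.
Outlet amounts (n = n₀ + Σ ν·ξ):
  E: 413 − 2(112.7) = 187.5
  F: 0 + 1(112.7) − 1(68.28) = 44.47
  H: 0 + 3(68.28) = 204.8

44.5 mol/min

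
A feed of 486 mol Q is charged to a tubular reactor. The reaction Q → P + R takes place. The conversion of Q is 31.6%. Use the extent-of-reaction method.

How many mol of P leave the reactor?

Q reacted = 0.316 × 486 = 153.6 mol; ν_Q = −1, so ξ = 153.6/1 = 153.6 mol.
Outlet amounts (n = n₀ + ν ξ):
  Q: 486 − 1(153.6) = 332.4
  P: 0 + 1(153.6) = 153.6
  R: 0 + 1(153.6) = 153.6

154 mol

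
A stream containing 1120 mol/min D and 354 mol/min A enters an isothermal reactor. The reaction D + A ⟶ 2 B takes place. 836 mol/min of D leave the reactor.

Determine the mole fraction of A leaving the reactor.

0.0475

For D: n = n₀ − 1ξ → 836 = 1120 − 1ξ, giving ξ = 284 mol/min.
Outlet amounts (n = n₀ + ν ξ):
  D: 1120 − 1(284) = 836
  A: 354 − 1(284) = 70
  B: 0 + 2(284) = 568
Total out = 1474 mol/min; y_A = 70 / 1474 = 0.04749.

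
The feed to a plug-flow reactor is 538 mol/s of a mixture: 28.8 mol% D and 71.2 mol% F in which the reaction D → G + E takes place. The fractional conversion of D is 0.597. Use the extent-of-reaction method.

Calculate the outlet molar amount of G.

D reacted = 0.597 × 154.9 = 92.5 mol/s; ν_D = −1, so ξ = 92.5/1 = 92.5 mol/s.
Outlet amounts (n = n₀ + ν ξ):
  D: 154.9 − 1(92.5) = 62.44
  G: 0 + 1(92.5) = 92.5
  E: 0 + 1(92.5) = 92.5
  F: 383.1 (inert)

92.5 mol/s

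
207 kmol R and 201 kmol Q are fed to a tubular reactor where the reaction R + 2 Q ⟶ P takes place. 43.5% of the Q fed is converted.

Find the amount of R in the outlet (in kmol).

Q reacted = 0.435 × 201 = 87.44 kmol; ν_Q = −2, so ξ = 87.44/2 = 43.72 kmol.
Outlet amounts (n = n₀ + ν ξ):
  R: 207 − 1(43.72) = 163.3
  Q: 201 − 2(43.72) = 113.6
  P: 0 + 1(43.72) = 43.72

163 kmol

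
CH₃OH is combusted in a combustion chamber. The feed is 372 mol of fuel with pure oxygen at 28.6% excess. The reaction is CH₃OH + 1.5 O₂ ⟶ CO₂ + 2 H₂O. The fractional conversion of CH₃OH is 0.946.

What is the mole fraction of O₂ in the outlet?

0.15

Stoichiometric O₂ = 1.5 × 372 = 558 mol; O₂ fed = 558 × 1.286 = 717.6 mol.
Fuel reacted = 0.946 × 372 → ξ = 351.9 mol.
Outlet (n = n₀ + ν ξ):
  CH₃OH: 372 − 1(351.9) = 20.09
  O₂: 717.6 − 1.5(351.9) = 189.7
  CO₂: 0 + 1(351.9) = 351.9
  H₂O: 0 + 2(351.9) = 703.8
Total out = 1266 mol; y_O₂ = 189.7 / 1266 = 0.1499.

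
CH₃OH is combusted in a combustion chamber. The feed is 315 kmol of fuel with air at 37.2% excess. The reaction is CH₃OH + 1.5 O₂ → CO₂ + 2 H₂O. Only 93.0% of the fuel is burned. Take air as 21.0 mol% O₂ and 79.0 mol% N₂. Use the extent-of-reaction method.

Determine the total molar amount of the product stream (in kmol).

3550 kmol

Stoichiometric O₂ = 1.5 × 315 = 472.5 kmol; O₂ fed = 472.5 × 1.372 = 648.3 kmol.
N₂ fed = 648.3 × 79/21 = 2439 kmol.
Fuel reacted = 0.93 × 315 → ξ = 292.9 kmol.
Outlet (n = n₀ + ν ξ):
  CH₃OH: 315 − 1(292.9) = 22.05
  O₂: 648.3 − 1.5(292.9) = 208.8
  N₂: 2439 (inert)
  CO₂: 0 + 1(292.9) = 292.9
  H₂O: 0 + 2(292.9) = 585.9
Total out = 22.05 + 208.8 + 2439 + 292.9 + 585.9 = 3548 kmol.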